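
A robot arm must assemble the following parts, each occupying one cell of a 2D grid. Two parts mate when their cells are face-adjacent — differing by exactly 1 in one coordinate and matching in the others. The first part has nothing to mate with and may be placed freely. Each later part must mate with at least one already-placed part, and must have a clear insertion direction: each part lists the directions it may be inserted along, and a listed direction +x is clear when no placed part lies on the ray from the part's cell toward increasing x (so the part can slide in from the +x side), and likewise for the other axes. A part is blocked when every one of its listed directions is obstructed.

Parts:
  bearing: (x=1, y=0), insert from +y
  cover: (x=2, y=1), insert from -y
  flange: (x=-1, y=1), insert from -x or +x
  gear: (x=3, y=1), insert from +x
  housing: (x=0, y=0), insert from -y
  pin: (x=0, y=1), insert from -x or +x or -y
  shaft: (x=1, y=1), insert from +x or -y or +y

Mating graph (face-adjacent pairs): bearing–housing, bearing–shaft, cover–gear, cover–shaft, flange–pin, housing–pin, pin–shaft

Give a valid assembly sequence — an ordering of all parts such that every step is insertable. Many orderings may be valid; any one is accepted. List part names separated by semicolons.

flange; pin; housing; bearing; shaft; cover; gear

1. flange@(-1, 1) [-x clear] — {flange}
2. pin@(0, 1) [+x clear] — {flange, pin}
3. housing@(0, 0) [-y clear] — {flange, housing, pin}
4. bearing@(1, 0) [+y clear] — {bearing, flange, housing, pin}
5. shaft@(1, 1) [+x clear] — {bearing, flange, housing, pin, shaft}
6. cover@(2, 1) [-y clear] — {bearing, cover, flange, housing, pin, shaft}
7. gear@(3, 1) [+x clear] — {bearing, cover, flange, gear, housing, pin, shaft}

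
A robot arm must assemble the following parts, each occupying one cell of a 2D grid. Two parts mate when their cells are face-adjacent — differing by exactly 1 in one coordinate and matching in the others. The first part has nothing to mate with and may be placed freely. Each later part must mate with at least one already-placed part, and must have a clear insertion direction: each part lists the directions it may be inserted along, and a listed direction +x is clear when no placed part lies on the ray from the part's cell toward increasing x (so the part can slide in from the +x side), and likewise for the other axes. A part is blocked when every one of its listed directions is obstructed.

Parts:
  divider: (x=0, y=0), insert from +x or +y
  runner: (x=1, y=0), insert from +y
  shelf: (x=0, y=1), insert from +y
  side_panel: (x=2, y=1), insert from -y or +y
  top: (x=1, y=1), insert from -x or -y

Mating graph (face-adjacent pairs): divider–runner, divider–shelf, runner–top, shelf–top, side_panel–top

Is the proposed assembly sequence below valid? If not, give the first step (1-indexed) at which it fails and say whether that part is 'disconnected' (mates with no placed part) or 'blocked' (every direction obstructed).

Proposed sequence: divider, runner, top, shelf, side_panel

Valid

1. divider@(0, 0) [+x clear] — {divider}
2. runner@(1, 0) [+y clear] — {divider, runner}
3. top@(1, 1) [-x clear] — {divider, runner, top}
4. shelf@(0, 1) [+y clear] — {divider, runner, shelf, top}
5. side_panel@(2, 1) [-y clear] — {divider, runner, shelf, side_panel, top}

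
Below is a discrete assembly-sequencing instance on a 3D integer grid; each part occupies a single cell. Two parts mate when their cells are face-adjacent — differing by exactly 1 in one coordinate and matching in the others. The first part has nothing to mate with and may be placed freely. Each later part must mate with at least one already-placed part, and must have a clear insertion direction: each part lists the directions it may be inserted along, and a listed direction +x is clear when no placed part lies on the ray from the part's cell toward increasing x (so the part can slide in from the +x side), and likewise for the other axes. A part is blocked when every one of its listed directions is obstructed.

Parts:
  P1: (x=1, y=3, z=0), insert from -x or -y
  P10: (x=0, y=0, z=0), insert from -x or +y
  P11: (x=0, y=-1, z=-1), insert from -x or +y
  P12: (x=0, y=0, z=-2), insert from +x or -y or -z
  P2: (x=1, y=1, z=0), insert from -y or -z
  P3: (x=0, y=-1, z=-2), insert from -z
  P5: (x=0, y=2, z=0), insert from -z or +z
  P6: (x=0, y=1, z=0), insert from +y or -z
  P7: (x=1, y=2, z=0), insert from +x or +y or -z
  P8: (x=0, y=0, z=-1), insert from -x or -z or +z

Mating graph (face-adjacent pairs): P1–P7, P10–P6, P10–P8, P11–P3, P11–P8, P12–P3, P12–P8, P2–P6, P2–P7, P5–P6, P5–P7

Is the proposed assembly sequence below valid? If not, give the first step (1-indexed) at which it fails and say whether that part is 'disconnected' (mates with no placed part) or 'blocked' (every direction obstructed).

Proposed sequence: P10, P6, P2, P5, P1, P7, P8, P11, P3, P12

Invalid at step 5 (disconnected)

1. P10@(0, 0, 0) [-x clear] — {P10}
2. P6@(0, 1, 0) [+y clear] — {P10, P6}
3. P2@(1, 1, 0) [-y clear] — {P10, P2, P6}
4. P5@(0, 2, 0) [-z clear] — {P10, P2, P5, P6}
5. P1@(1, 3, 0) — no placed neighbour ⇒ disconnected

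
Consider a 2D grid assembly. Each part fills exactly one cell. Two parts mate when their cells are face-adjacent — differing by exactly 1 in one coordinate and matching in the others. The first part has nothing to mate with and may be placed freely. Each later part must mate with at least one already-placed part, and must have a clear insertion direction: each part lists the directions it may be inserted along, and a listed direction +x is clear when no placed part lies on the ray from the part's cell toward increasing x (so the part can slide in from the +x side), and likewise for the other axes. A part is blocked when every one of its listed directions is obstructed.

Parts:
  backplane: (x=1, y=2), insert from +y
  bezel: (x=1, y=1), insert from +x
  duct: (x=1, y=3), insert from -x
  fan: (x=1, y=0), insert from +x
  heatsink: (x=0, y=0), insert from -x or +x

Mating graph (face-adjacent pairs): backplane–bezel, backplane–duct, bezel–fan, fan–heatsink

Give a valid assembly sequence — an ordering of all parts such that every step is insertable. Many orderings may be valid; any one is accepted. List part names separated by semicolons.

bezel; fan; heatsink; backplane; duct

1. bezel@(1, 1) [+x clear] — {bezel}
2. fan@(1, 0) [+x clear] — {bezel, fan}
3. heatsink@(0, 0) [-x clear] — {bezel, fan, heatsink}
4. backplane@(1, 2) [+y clear] — {backplane, bezel, fan, heatsink}
5. duct@(1, 3) [-x clear] — {backplane, bezel, duct, fan, heatsink}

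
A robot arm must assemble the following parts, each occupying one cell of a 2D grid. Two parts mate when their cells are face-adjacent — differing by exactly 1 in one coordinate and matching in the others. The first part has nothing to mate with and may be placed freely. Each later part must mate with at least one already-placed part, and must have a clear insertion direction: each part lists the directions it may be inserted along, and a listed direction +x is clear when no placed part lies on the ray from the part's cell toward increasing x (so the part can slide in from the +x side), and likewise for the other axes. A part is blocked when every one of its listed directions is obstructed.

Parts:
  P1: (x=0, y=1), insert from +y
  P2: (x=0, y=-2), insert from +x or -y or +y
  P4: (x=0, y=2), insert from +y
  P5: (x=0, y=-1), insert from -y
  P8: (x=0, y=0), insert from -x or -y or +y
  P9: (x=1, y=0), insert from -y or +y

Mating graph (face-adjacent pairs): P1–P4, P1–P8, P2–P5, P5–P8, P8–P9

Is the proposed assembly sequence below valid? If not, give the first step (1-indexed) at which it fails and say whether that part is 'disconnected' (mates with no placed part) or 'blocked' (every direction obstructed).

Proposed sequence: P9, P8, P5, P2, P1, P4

1. P9@(1, 0) [-y clear] — {P9}
2. P8@(0, 0) [-x clear] — {P8, P9}
3. P5@(0, -1) [-y clear] — {P5, P8, P9}
4. P2@(0, -2) [+x clear] — {P2, P5, P8, P9}
5. P1@(0, 1) [+y clear] — {P1, P2, P5, P8, P9}
6. P4@(0, 2) [+y clear] — {P1, P2, P4, P5, P8, P9}

Valid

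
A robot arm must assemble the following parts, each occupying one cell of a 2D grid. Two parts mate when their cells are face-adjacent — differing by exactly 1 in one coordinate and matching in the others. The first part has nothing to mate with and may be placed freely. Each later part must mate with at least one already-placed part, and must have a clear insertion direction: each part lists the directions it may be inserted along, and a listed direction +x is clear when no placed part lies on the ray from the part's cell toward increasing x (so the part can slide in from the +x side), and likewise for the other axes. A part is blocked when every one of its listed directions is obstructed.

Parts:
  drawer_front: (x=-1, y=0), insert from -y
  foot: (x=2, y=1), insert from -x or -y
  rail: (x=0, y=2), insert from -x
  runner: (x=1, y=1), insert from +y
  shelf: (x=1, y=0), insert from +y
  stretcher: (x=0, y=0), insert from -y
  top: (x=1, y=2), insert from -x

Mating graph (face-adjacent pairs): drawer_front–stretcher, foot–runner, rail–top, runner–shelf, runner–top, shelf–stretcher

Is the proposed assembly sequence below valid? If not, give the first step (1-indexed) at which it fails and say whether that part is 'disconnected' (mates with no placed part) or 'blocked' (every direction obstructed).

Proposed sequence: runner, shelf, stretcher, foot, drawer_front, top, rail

1. runner@(1, 1) [+y clear] — {runner}
2. shelf@(1, 0) — +y all obstructed ⇒ blocked

Invalid at step 2 (blocked)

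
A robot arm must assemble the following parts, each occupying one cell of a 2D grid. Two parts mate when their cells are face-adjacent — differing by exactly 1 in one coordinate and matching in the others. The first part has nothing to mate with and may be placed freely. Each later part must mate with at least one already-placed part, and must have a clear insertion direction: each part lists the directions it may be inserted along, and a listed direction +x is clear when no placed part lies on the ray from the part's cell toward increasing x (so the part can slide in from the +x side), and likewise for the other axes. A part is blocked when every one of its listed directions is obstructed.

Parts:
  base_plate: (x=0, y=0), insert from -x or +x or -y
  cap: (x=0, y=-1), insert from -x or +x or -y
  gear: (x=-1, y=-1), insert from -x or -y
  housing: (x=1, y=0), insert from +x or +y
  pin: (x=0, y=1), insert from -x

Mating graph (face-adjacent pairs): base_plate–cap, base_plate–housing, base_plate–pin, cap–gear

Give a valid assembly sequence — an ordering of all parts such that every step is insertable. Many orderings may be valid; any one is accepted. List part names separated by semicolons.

1. cap@(0, -1) [-x clear] — {cap}
2. base_plate@(0, 0) [-x clear] — {base_plate, cap}
3. gear@(-1, -1) [-x clear] — {base_plate, cap, gear}
4. housing@(1, 0) [+x clear] — {base_plate, cap, gear, housing}
5. pin@(0, 1) [-x clear] — {base_plate, cap, gear, housing, pin}

cap; base_plate; gear; housing; pin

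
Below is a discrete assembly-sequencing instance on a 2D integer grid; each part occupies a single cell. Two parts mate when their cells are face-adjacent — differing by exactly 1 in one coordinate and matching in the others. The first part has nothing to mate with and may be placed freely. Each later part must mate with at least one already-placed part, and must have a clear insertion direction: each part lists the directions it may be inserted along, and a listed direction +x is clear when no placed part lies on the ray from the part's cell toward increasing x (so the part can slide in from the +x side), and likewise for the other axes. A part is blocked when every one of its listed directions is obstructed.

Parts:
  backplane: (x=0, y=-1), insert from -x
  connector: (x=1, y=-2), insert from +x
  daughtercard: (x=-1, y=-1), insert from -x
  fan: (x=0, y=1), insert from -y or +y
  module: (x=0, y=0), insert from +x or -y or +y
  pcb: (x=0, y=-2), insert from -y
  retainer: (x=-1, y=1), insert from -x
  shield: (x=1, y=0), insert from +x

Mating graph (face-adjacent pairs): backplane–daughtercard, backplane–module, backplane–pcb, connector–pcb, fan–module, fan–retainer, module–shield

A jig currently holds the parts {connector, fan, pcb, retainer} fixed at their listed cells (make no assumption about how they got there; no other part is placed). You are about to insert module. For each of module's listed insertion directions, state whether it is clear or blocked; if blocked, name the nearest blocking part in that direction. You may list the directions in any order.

+x: ray from module(0, 0) has no placed part ⇒ clear
-y: nearest on ray is pcb@(0, -2) ⇒ blocked
+y: nearest on ray is fan@(0, 1) ⇒ blocked

+x: clear; +y: blocked by fan; -y: blocked by pcb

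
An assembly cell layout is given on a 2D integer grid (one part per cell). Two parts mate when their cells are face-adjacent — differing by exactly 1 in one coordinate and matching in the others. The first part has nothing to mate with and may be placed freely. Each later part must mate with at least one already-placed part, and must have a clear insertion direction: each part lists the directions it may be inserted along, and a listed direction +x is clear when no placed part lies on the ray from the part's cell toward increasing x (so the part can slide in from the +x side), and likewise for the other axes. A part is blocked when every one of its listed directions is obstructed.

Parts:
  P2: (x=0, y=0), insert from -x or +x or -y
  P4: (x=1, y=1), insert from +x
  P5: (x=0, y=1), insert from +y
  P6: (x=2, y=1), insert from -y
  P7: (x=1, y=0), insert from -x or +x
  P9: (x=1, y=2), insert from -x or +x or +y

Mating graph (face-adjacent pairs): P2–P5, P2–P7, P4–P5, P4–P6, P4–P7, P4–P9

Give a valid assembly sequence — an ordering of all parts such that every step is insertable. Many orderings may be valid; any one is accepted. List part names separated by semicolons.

P7; P2; P5; P4; P6; P9

1. P7@(1, 0) [-x clear] — {P7}
2. P2@(0, 0) [-x clear] — {P2, P7}
3. P5@(0, 1) [+y clear] — {P2, P5, P7}
4. P4@(1, 1) [+x clear] — {P2, P4, P5, P7}
5. P6@(2, 1) [-y clear] — {P2, P4, P5, P6, P7}
6. P9@(1, 2) [-x clear] — {P2, P4, P5, P6, P7, P9}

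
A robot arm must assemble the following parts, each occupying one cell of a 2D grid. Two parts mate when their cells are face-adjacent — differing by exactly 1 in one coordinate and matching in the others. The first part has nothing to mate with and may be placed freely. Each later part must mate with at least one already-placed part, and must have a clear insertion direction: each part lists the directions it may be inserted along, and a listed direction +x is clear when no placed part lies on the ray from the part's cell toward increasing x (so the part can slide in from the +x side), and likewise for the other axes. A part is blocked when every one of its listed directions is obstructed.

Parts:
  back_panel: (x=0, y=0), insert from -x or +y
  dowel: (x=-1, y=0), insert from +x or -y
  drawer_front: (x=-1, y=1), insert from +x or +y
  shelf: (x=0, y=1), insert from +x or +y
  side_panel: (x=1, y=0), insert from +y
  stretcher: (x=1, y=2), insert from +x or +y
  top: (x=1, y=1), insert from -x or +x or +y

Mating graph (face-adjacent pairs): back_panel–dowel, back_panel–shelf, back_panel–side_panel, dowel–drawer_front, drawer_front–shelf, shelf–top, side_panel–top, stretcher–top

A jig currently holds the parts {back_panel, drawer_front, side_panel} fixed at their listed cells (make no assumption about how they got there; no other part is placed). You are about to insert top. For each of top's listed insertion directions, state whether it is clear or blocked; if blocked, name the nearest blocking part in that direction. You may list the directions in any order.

+x: clear; +y: clear; -x: blocked by drawer_front

-x: nearest on ray is drawer_front@(-1, 1) ⇒ blocked
+x: ray from top(1, 1) has no placed part ⇒ clear
+y: ray from top(1, 1) has no placed part ⇒ clear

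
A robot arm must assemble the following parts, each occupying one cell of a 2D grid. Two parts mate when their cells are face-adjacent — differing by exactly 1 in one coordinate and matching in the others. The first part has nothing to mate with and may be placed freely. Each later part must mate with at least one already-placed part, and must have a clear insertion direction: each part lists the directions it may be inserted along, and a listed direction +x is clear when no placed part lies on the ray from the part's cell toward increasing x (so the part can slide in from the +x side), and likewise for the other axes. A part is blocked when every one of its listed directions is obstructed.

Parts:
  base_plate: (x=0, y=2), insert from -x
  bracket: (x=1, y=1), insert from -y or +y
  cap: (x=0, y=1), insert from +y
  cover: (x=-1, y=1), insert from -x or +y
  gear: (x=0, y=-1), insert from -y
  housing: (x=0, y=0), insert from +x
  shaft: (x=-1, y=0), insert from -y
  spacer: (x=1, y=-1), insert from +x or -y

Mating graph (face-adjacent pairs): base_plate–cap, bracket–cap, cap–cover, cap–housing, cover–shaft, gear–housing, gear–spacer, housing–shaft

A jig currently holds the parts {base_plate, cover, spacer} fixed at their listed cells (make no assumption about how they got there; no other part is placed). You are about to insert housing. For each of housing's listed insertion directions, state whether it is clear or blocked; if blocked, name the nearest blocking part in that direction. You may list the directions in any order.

+x: ray from housing(0, 0) has no placed part ⇒ clear

+x: clear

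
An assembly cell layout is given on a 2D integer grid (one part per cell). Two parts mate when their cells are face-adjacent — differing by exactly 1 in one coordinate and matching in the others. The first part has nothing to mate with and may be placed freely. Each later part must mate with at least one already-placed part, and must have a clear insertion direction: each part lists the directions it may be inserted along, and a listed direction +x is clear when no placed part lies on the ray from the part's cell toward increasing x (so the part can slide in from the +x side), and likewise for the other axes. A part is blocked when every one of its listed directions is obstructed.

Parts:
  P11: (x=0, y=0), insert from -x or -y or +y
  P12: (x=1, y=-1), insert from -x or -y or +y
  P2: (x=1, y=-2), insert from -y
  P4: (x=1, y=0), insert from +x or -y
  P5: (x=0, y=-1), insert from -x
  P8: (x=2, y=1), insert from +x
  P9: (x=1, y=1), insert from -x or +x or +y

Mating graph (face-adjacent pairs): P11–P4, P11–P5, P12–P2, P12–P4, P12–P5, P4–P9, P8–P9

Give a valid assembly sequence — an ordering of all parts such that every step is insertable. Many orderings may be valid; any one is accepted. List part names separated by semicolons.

1. P5@(0, -1) [-x clear] — {P5}
2. P11@(0, 0) [-x clear] — {P11, P5}
3. P4@(1, 0) [+x clear] — {P11, P4, P5}
4. P12@(1, -1) [-y clear] — {P11, P12, P4, P5}
5. P2@(1, -2) [-y clear] — {P11, P12, P2, P4, P5}
6. P9@(1, 1) [-x clear] — {P11, P12, P2, P4, P5, P9}
7. P8@(2, 1) [+x clear] — {P11, P12, P2, P4, P5, P8, P9}

P5; P11; P4; P12; P2; P9; P8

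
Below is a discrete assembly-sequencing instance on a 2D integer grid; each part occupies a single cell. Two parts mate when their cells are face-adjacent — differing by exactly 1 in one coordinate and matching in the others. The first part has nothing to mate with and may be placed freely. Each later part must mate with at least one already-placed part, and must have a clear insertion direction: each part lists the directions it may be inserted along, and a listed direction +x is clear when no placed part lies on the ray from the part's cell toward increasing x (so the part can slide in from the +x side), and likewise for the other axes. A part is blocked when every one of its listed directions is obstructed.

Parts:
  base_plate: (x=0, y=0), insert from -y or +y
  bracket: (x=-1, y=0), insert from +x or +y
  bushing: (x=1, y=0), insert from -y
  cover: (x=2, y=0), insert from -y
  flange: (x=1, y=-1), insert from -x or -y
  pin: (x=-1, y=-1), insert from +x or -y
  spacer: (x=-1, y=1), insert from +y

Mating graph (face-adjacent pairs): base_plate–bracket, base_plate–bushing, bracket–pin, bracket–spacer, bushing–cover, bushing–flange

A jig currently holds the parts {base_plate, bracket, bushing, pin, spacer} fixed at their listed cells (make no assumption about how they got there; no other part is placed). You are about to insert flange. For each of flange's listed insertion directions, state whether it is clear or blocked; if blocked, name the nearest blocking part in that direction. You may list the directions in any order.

-x: nearest on ray is pin@(-1, -1) ⇒ blocked
-y: ray from flange(1, -1) has no placed part ⇒ clear

-x: blocked by pin; -y: clear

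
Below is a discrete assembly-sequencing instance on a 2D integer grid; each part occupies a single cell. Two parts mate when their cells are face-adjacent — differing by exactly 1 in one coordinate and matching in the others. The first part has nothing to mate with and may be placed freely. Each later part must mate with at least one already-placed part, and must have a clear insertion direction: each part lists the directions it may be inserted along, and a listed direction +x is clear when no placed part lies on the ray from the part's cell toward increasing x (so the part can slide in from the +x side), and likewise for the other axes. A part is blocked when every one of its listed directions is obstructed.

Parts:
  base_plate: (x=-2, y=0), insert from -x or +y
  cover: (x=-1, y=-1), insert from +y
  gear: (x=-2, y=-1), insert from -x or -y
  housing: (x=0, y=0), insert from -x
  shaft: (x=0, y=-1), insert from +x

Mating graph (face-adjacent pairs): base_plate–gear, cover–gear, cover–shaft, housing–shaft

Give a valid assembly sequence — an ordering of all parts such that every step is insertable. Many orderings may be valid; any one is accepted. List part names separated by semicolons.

1. shaft@(0, -1) [+x clear] — {shaft}
2. cover@(-1, -1) [+y clear] — {cover, shaft}
3. gear@(-2, -1) [-x clear] — {cover, gear, shaft}
4. housing@(0, 0) [-x clear] — {cover, gear, housing, shaft}
5. base_plate@(-2, 0) [-x clear] — {base_plate, cover, gear, housing, shaft}

shaft; cover; gear; housing; base_plate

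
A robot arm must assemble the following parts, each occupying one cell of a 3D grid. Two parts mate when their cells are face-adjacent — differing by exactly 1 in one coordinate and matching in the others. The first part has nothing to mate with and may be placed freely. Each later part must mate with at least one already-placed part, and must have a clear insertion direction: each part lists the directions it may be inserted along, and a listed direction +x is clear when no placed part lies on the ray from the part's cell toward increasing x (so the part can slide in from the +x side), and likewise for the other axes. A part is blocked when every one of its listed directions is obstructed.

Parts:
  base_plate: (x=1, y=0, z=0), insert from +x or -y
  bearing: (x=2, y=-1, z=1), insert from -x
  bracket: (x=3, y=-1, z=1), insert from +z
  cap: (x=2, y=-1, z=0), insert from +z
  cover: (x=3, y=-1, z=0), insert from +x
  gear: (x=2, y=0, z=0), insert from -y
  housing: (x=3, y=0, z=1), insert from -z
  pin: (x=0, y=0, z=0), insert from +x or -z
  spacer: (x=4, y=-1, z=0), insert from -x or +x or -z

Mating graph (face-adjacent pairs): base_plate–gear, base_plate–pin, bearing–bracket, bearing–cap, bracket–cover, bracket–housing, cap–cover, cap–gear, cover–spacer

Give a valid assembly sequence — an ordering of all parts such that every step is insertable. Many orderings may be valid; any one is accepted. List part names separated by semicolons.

1. base_plate@(1, 0, 0) [+x clear] — {base_plate}
2. pin@(0, 0, 0) [-z clear] — {base_plate, pin}
3. gear@(2, 0, 0) [-y clear] — {base_plate, gear, pin}
4. cap@(2, -1, 0) [+z clear] — {base_plate, cap, gear, pin}
5. bearing@(2, -1, 1) [-x clear] — {base_plate, bearing, cap, gear, pin}
6. cover@(3, -1, 0) [+x clear] — {base_plate, bearing, cap, cover, gear, pin}
7. spacer@(4, -1, 0) [+x clear] — {base_plate, bearing, cap, cover, gear, pin, spacer}
8. bracket@(3, -1, 1) [+z clear] — {base_plate, bearing, bracket, cap, cover, gear, pin, spacer}
9. housing@(3, 0, 1) [-z clear] — {base_plate, bearing, bracket, cap, cover, gear, housing, pin, spacer}

base_plate; pin; gear; cap; bearing; cover; spacer; bracket; housing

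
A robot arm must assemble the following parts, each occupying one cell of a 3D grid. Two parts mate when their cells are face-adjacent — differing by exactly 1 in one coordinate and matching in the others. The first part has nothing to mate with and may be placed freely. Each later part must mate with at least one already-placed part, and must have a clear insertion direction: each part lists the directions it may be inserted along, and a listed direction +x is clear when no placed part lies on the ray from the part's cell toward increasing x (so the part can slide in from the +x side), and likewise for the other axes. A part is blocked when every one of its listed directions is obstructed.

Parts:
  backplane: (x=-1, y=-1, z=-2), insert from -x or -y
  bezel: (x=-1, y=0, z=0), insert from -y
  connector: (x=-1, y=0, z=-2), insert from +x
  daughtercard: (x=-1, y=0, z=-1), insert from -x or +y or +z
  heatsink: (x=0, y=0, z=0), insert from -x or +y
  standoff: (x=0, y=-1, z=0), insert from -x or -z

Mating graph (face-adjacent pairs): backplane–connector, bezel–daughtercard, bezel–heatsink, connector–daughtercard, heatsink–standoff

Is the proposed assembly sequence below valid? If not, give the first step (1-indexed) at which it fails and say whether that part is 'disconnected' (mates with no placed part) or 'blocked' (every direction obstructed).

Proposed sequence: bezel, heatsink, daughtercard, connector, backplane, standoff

Valid

1. bezel@(-1, 0, 0) [-y clear] — {bezel}
2. heatsink@(0, 0, 0) [+y clear] — {bezel, heatsink}
3. daughtercard@(-1, 0, -1) [-x clear] — {bezel, daughtercard, heatsink}
4. connector@(-1, 0, -2) [+x clear] — {bezel, connector, daughtercard, heatsink}
5. backplane@(-1, -1, -2) [-x clear] — {backplane, bezel, connector, daughtercard, heatsink}
6. standoff@(0, -1, 0) [-x clear] — {backplane, bezel, connector, daughtercard, heatsink, standoff}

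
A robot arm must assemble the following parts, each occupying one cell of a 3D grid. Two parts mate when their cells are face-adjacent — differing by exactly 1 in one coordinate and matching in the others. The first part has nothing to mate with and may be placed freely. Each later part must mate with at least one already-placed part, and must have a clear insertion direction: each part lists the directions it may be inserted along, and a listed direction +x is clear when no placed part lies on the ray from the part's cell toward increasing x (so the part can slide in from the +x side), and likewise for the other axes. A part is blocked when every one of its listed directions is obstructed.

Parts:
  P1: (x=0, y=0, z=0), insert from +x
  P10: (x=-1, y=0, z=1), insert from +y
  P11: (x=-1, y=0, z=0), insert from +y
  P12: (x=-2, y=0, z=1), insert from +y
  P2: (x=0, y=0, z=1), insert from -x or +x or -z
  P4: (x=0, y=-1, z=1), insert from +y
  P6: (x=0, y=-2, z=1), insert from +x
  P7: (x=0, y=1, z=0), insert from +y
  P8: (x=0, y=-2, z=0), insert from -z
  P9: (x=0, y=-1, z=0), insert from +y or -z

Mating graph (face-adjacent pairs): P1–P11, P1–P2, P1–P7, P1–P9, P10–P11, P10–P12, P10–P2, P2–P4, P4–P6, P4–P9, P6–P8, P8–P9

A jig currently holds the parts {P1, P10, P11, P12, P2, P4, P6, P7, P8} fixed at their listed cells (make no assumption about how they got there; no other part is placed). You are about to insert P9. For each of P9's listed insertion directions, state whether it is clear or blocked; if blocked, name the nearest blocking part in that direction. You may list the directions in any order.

+y: blocked by P1; -z: clear

+y: nearest on ray is P1@(0, 0, 0) ⇒ blocked
-z: ray from P9(0, -1, 0) has no placed part ⇒ clear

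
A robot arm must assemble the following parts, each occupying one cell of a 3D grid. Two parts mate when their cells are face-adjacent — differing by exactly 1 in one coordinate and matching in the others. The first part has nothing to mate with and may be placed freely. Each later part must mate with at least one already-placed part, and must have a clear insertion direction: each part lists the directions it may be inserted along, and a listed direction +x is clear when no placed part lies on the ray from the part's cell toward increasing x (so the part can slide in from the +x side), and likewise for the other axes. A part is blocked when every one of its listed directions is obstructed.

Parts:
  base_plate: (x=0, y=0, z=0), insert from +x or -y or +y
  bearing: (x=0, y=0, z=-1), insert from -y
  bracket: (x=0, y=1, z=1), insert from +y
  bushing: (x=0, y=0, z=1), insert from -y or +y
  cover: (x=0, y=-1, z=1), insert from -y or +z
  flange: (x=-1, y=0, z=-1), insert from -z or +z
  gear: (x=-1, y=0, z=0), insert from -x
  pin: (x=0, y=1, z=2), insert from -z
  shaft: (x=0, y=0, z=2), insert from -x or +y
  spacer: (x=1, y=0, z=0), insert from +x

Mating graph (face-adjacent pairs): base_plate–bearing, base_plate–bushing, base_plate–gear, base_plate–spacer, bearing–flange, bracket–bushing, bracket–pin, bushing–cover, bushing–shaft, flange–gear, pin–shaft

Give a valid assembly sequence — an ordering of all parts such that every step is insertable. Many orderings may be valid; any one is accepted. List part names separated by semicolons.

shaft; bushing; base_plate; bearing; flange; gear; pin; bracket; spacer; cover

1. shaft@(0, 0, 2) [-x clear] — {shaft}
2. bushing@(0, 0, 1) [-y clear] — {bushing, shaft}
3. base_plate@(0, 0, 0) [+x clear] — {base_plate, bushing, shaft}
4. bearing@(0, 0, -1) [-y clear] — {base_plate, bearing, bushing, shaft}
5. flange@(-1, 0, -1) [-z clear] — {base_plate, bearing, bushing, flange, shaft}
6. gear@(-1, 0, 0) [-x clear] — {base_plate, bearing, bushing, flange, gear, shaft}
7. pin@(0, 1, 2) [-z clear] — {base_plate, bearing, bushing, flange, gear, pin, shaft}
8. bracket@(0, 1, 1) [+y clear] — {base_plate, bearing, bracket, bushing, flange, gear, pin, shaft}
9. spacer@(1, 0, 0) [+x clear] — {base_plate, bearing, bracket, bushing, flange, gear, pin, shaft, spacer}
10. cover@(0, -1, 1) [-y clear] — {base_plate, bearing, bracket, bushing, cover, flange, gear, pin, shaft, spacer}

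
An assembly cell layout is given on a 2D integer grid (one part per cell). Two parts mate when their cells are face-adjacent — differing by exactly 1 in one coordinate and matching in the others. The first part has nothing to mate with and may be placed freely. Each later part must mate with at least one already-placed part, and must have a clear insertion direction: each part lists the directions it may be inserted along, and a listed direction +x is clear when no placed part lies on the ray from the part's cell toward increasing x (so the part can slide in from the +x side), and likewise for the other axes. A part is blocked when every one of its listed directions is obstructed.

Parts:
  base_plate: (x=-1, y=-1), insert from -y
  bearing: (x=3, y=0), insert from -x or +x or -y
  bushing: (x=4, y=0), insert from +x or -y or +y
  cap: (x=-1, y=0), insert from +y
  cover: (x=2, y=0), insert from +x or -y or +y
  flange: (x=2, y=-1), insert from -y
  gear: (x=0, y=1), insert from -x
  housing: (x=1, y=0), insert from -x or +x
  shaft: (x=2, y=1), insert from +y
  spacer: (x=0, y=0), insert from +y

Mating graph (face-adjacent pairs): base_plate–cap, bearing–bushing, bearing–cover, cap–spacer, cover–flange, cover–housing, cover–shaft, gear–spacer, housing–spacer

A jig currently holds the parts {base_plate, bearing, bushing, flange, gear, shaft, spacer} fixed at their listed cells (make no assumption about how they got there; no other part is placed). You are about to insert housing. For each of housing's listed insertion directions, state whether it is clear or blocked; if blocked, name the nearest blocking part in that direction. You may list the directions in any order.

-x: nearest on ray is spacer@(0, 0) ⇒ blocked
+x: nearest on ray is bearing@(3, 0) ⇒ blocked

+x: blocked by bearing; -x: blocked by spacer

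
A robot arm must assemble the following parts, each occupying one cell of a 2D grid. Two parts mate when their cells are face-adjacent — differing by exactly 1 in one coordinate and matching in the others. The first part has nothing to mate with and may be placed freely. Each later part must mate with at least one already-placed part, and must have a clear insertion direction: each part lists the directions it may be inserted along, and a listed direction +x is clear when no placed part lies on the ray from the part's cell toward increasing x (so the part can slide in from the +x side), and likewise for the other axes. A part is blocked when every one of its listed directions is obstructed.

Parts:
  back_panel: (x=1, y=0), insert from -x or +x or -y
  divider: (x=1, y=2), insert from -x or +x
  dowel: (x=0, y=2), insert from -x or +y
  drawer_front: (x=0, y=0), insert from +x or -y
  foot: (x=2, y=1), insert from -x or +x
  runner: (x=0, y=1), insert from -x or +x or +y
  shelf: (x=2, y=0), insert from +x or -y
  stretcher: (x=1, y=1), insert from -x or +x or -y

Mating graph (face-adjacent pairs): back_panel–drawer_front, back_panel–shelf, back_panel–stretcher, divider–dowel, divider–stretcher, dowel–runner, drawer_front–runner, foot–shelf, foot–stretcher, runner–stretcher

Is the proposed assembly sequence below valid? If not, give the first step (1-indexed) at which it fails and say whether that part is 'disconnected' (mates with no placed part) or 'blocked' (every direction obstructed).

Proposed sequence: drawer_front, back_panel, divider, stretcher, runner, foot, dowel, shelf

Invalid at step 3 (disconnected)

1. drawer_front@(0, 0) [+x clear] — {drawer_front}
2. back_panel@(1, 0) [+x clear] — {back_panel, drawer_front}
3. divider@(1, 2) — no placed neighbour ⇒ disconnected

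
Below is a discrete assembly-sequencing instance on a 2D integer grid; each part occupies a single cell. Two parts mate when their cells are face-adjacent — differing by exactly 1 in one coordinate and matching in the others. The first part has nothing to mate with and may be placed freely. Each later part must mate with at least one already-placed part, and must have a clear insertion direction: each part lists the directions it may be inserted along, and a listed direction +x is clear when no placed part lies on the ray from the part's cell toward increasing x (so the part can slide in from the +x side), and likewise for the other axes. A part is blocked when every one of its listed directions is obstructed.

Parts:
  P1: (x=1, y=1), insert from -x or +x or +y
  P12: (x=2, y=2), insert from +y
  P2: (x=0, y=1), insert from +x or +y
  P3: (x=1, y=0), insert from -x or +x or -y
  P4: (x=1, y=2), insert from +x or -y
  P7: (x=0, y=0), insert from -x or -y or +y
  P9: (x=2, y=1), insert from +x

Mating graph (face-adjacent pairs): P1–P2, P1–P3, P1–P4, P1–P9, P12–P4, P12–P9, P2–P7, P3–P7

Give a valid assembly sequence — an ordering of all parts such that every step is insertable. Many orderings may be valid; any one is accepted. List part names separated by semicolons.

P1; P9; P4; P12; P3; P7; P2

1. P1@(1, 1) [-x clear] — {P1}
2. P9@(2, 1) [+x clear] — {P1, P9}
3. P4@(1, 2) [+x clear] — {P1, P4, P9}
4. P12@(2, 2) [+y clear] — {P1, P12, P4, P9}
5. P3@(1, 0) [-x clear] — {P1, P12, P3, P4, P9}
6. P7@(0, 0) [-x clear] — {P1, P12, P3, P4, P7, P9}
7. P2@(0, 1) [+y clear] — {P1, P12, P2, P3, P4, P7, P9}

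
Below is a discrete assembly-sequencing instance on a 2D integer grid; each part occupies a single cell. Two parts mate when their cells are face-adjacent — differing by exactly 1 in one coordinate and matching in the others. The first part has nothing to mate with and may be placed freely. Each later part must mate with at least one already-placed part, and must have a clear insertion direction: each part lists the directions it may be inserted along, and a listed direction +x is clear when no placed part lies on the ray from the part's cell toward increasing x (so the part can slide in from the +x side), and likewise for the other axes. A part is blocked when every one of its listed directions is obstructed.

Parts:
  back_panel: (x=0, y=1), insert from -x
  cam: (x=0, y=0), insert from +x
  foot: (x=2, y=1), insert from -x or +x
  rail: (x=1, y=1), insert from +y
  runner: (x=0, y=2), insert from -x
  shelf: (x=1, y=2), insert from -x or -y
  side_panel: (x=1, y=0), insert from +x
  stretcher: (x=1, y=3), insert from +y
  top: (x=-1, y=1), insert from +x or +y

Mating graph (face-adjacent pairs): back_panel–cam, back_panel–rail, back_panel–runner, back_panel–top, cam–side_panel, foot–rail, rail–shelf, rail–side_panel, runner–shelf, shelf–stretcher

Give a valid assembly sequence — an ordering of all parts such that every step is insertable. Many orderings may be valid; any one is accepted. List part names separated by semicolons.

1. cam@(0, 0) [+x clear] — {cam}
2. side_panel@(1, 0) [+x clear] — {cam, side_panel}
3. rail@(1, 1) [+y clear] — {cam, rail, side_panel}
4. shelf@(1, 2) [-x clear] — {cam, rail, shelf, side_panel}
5. stretcher@(1, 3) [+y clear] — {cam, rail, shelf, side_panel, stretcher}
6. foot@(2, 1) [+x clear] — {cam, foot, rail, shelf, side_panel, stretcher}
7. back_panel@(0, 1) [-x clear] — {back_panel, cam, foot, rail, shelf, side_panel, stretcher}
8. top@(-1, 1) [+y clear] — {back_panel, cam, foot, rail, shelf, side_panel, stretcher, top}
9. runner@(0, 2) [-x clear] — {back_panel, cam, foot, rail, runner, shelf, side_panel, stretcher, top}

cam; side_panel; rail; shelf; stretcher; foot; back_panel; top; runner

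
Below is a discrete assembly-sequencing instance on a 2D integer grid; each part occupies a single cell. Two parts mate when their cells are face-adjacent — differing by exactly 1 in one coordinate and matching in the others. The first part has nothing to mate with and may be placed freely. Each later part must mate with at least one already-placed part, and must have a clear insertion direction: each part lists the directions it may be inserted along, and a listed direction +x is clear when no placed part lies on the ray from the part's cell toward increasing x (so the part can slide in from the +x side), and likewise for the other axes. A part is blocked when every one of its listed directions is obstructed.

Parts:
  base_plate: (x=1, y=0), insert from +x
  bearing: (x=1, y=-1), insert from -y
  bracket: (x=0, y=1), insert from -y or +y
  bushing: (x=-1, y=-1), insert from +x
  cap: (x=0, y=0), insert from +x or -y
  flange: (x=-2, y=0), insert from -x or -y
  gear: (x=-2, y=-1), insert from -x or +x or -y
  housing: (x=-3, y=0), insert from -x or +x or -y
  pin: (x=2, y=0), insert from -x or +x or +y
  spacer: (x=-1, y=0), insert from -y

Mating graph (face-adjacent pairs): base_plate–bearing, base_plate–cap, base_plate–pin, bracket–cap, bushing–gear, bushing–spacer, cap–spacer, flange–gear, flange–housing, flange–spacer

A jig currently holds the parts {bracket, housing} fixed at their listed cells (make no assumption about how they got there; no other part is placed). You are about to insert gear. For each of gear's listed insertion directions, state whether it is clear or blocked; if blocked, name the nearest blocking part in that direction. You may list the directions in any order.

-x: ray from gear(-2, -1) has no placed part ⇒ clear
+x: ray from gear(-2, -1) has no placed part ⇒ clear
-y: ray from gear(-2, -1) has no placed part ⇒ clear

+x: clear; -x: clear; -y: clear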